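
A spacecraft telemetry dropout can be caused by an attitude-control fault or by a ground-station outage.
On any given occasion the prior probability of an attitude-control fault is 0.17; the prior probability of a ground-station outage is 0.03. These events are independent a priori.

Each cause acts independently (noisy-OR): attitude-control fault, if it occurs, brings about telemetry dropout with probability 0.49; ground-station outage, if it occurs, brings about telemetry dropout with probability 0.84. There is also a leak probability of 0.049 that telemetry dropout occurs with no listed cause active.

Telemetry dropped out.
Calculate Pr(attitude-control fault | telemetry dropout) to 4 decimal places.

Under noisy-OR, P(telemetry dropout | causes) = 1 − (1−0.049)·∏(1−qᵢ) over the active causes.
Numerator (weight on configurations with attitude-control fault): 0.084922 + 0.004704 = 0.089626
Denominator P(telemetry dropout): 0.049·0.83·0.97 + 0.84784·0.83·0.03 + 0.51499·0.17·0.97 + 0.922398·0.17·0.03 = 0.150187
Posterior = 0.089626 / 0.150187 ≈ 0.5968

Pr(attitude-control fault | telemetry dropout) ≈ 0.5968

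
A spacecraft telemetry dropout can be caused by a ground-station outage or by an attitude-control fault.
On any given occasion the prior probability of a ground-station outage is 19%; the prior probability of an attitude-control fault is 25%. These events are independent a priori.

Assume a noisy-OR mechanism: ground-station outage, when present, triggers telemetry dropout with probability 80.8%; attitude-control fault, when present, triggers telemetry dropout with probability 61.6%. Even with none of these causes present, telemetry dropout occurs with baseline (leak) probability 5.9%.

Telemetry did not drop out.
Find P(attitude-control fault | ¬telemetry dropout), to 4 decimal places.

Under noisy-OR, P(telemetry dropout | causes) = 1 − (1−0.059)·∏(1−qᵢ) over the active causes.
For the numerator, keep only attitude-control fault=true terms: 0.073172 + 0.003295 = 0.076467
The normalizing constant is 0.941×0.81×0.75 + 0.361344×0.81×0.25 + 0.180672×0.19×0.75 + 0.069378×0.19×0.25 = 0.673871
P(attitude-control fault | ¬telemetry dropout) = 0.076467/0.673871 ≈ 0.1135

P(attitude-control fault | ¬telemetry dropout) ≈ 0.1135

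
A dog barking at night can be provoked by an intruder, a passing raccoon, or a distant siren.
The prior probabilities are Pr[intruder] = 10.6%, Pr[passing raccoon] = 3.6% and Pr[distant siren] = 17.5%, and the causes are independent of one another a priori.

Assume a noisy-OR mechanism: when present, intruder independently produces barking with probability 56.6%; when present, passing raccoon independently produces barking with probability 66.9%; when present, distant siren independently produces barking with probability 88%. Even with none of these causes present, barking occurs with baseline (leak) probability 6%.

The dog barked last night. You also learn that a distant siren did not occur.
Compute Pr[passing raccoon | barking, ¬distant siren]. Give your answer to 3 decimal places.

Under noisy-OR, P(barking | causes) = 1 − (1−0.06)·∏(1−qᵢ) over the active causes.
For the numerator, keep only passing raccoon=true terms: 0.022170 + 0.003301 = 0.025471
The normalizing constant is 0.06*0.894*0.964 + 0.68886*0.894*0.036 + 0.59204*0.106*0.964 + 0.864965*0.106*0.036 = 0.137677
Posterior = 0.025471 / 0.137677 ≈ 0.185

Pr[passing raccoon | barking, ¬distant siren] ≈ 0.185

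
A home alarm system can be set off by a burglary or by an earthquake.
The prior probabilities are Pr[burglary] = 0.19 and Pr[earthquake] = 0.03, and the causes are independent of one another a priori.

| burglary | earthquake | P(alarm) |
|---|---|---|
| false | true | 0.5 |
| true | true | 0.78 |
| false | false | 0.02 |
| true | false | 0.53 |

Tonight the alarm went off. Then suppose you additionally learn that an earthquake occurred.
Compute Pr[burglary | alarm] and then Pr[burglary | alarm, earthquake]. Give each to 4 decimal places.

Pr[burglary | alarm] ≈ 0.7856; Pr[burglary | alarm, earthquake] ≈ 0.2679

P(alarm) = 0.02×0.81×0.97 + 0.5×0.81×0.03 + 0.53×0.19×0.97 + 0.78×0.19×0.03 = 0.015714 + 0.012150 + 0.097679 + 0.004446 = 0.129989
Restricting to configurations with burglary present: 0.097679 + 0.004446 = 0.102125.
P(burglary | alarm) = 0.102125 / 0.129989 ≈ 0.7856

Now also conditioning on earthquake=true:
By total probability over both values of burglary:
  P(alarm | earthquake) = 0.5×0.81 + 0.78×0.19
        = 0.405000 + 0.148200 = 0.553200
Configurations with burglary contribute 0.148200, so
  P(burglary | alarm, earthquake) = 0.148200 / 0.553200 ≈ 0.2679
Conditioning on earthquake lowers the posterior on burglary: the classic explaining-away effect in a common-effect structure.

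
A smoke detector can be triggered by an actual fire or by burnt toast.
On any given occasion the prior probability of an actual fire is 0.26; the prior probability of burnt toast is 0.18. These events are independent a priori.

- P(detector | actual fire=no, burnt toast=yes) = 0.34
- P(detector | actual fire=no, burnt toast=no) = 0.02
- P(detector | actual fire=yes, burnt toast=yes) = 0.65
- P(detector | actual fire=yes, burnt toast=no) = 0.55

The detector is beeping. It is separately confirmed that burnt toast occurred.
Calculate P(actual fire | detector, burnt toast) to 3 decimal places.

By total probability over both values of actual fire:
  P(detector | burnt toast) = 0.34·0.74 + 0.65·0.26
        = 0.251600 + 0.169000 = 0.420600
Keeping only the actual fire-present terms gives 0.169000, so
  P(actual fire | detector, burnt toast) = 0.169000 / 0.420600 ≈ 0.402

P(actual fire | detector, burnt toast) ≈ 0.402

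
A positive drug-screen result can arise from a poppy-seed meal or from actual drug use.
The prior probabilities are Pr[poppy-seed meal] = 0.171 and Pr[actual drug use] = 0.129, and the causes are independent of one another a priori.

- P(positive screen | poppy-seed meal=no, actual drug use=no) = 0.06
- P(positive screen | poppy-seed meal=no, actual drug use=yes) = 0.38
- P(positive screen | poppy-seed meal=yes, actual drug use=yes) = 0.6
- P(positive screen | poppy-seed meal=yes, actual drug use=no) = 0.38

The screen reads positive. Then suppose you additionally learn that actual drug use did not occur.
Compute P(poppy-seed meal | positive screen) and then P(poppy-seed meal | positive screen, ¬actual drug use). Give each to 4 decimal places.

Enumerate the 4 (poppy-seed meal, actual drug use) configurations and weight by the priors:
  P(positive screen) = 0.06·0.829·0.871 + 0.38·0.829·0.129 + 0.38·0.171·0.871 + 0.6·0.171·0.129
        = 0.043324 + 0.040638 + 0.056598 + 0.013235 = 0.153795
Configurations with poppy-seed meal contribute 0.069833, so
  P(poppy-seed meal | positive screen) = 0.069833 / 0.153795 ≈ 0.4541

Now also conditioning on actual drug use≠true:
Weight on poppy-seed meal=true, given the evidence: 0.38×0.171 = 0.064980
Denominator P(positive screen | ¬actual drug use): 0.06×0.829 + 0.38×0.171 = 0.114720
P(poppy-seed meal | positive screen, ¬actual drug use) = 0.064980/0.114720 ≈ 0.5664

P(poppy-seed meal | positive screen) ≈ 0.4541; P(poppy-seed meal | positive screen, ¬actual drug use) ≈ 0.5664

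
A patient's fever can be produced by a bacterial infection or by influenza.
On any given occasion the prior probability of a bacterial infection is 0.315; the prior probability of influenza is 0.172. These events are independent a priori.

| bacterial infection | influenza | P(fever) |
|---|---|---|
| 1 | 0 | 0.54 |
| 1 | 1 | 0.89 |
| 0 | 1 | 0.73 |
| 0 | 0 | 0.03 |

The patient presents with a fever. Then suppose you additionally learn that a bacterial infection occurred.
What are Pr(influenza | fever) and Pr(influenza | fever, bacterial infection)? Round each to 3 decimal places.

For the numerator, keep only influenza=true terms: 0.086009 + 0.048220 = 0.134229
Denominator P(fever): 0.03*0.685*0.828 + 0.73*0.685*0.172 + 0.54*0.315*0.828 + 0.89*0.315*0.172 = 0.292087
P(influenza | fever) = 0.134229/0.292087 ≈ 0.460

With the extra evidence:
P(fever | bacterial infection) = 0.54·0.828 + 0.89·0.172 = 0.447120 + 0.153080 = 0.600200
Of this, 0.153080 comes from 0.89·0.172 (the influenza=true cases).
So P(influenza | fever, bacterial infection) = 0.153080/0.600200 ≈ 0.255.
This is intercausal reasoning (explaining away): once bacterial infection accounts for the fever, influenza becomes less likely.

Pr(influenza | fever) ≈ 0.460; Pr(influenza | fever, bacterial infection) ≈ 0.255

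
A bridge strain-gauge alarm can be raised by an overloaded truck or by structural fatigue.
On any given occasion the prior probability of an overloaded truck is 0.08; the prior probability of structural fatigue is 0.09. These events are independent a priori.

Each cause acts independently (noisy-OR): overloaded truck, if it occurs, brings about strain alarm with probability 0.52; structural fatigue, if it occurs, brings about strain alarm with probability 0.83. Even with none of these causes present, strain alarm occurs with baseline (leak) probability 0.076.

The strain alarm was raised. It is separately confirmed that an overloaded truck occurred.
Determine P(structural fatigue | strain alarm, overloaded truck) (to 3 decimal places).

Under noisy-OR, P(strain alarm | causes) = 1 − (1−0.076)·∏(1−qᵢ) over the active causes.
P(strain alarm | overloaded truck) = 0.55648*0.91 + 0.924602*0.09 = 0.506397 + 0.083214 = 0.589611
The structural fatigue-present share is 0.924602*0.09 = 0.083214.
P(structural fatigue | strain alarm, overloaded truck) = 0.083214 / 0.589611 ≈ 0.141

P(structural fatigue | strain alarm, overloaded truck) ≈ 0.141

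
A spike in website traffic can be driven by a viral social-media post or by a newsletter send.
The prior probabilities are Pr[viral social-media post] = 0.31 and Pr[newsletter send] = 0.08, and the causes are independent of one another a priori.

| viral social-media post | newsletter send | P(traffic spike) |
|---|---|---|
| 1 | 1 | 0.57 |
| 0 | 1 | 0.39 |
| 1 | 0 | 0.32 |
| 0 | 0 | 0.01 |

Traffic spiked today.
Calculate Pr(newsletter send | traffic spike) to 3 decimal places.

Enumerate the 4 (viral social-media post, newsletter send) configurations and weight by the priors:
  P(traffic spike) = 0.01*0.69*0.92 + 0.39*0.69*0.08 + 0.32*0.31*0.92 + 0.57*0.31*0.08
        = 0.006348 + 0.021528 + 0.091264 + 0.014136 = 0.133276
The terms with newsletter send present sum to 0.035664, so
  P(newsletter send | traffic spike) = 0.035664 / 0.133276 ≈ 0.268

Pr(newsletter send | traffic spike) ≈ 0.268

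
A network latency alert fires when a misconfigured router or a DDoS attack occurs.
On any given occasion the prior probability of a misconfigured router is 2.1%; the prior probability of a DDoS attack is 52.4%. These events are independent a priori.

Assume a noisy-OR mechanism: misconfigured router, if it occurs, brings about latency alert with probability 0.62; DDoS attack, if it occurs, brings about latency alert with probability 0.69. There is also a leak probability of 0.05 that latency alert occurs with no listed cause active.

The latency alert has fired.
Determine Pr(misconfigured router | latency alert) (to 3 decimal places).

Under noisy-OR, P(latency alert | causes) = 1 − (1−0.05)·∏(1−qᵢ) over the active causes.
For the numerator, keep only misconfigured router=true terms: 0.006387 + 0.009773 = 0.016160
Denominator P(latency alert): 0.05·0.979·0.476 + 0.7055·0.979·0.524 + 0.639·0.021·0.476 + 0.88809·0.021·0.524 = 0.401379
Posterior = 0.016160 / 0.401379 ≈ 0.040

Pr(misconfigured router | latency alert) ≈ 0.040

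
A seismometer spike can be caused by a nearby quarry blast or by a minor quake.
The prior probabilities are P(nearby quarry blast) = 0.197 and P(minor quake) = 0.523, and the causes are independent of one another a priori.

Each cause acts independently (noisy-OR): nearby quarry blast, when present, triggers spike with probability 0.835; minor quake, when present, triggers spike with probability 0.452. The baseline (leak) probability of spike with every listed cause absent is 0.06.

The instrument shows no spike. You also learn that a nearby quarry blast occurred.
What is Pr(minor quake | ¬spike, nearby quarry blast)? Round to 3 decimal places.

Pr(minor quake | ¬spike, nearby quarry blast) ≈ 0.375

Under noisy-OR, P(spike | causes) = 1 − (1−0.06)·∏(1−qᵢ) over the active causes.
By total probability over both values of minor quake:
  P(¬spike | nearby quarry blast) = 0.1551·0.477 + 0.084995·0.523
        = 0.073983 + 0.044452 = 0.118435
Keeping only the minor quake-present terms gives 0.044452, so
  P(minor quake | ¬spike, nearby quarry blast) = 0.044452 / 0.118435 ≈ 0.375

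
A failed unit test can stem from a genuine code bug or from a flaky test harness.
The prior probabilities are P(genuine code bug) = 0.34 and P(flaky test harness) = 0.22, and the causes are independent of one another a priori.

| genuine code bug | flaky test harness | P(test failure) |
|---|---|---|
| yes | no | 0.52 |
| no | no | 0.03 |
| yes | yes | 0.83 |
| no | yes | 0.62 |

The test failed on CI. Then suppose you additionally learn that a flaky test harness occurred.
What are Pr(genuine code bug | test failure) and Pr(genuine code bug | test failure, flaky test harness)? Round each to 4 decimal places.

Pr(genuine code bug | test failure) ≈ 0.6547; Pr(genuine code bug | test failure, flaky test harness) ≈ 0.4082

Weight on genuine code bug=true, given the evidence: 0.137904 + 0.062084 = 0.199988
Denominator P(test failure): 0.03×0.66×0.78 + 0.62×0.66×0.22 + 0.52×0.34×0.78 + 0.83×0.34×0.22 = 0.305456
Posterior = 0.199988 / 0.305456 ≈ 0.6547

Now condition on the additional information:
Weight on genuine code bug=true, given the evidence: 0.83·0.34 = 0.282200
The normalizing constant is 0.62·0.66 + 0.83·0.34 = 0.691400
Posterior = 0.282200 / 0.691400 ≈ 0.4082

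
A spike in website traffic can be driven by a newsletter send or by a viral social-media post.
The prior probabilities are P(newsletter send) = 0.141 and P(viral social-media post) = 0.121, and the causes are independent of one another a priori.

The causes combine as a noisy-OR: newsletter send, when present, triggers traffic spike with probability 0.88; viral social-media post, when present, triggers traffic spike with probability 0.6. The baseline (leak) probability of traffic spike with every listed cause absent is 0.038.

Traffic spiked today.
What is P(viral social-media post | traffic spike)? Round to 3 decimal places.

P(viral social-media post | traffic spike) ≈ 0.367

Under noisy-OR, P(traffic spike | causes) = 1 − (1−0.038)·∏(1−qᵢ) over the active causes.
Weight on viral social-media post=true, given the evidence: 0.063943 + 0.016273 = 0.080216
Normalizer over all consistent configurations: 0.038*0.859*0.879 + 0.6152*0.859*0.121 + 0.88456*0.141*0.879 + 0.953824*0.141*0.121 = 0.218539
Posterior = 0.080216 / 0.218539 ≈ 0.367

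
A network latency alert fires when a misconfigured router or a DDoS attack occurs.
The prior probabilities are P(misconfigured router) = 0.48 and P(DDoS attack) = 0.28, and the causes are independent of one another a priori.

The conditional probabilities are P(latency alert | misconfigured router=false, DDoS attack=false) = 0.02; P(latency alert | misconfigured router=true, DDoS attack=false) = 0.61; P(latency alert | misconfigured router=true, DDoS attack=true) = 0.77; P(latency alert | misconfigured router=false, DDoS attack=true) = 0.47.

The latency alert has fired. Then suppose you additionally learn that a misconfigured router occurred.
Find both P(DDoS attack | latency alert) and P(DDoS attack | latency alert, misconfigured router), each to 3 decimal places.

P(DDoS attack | latency alert) ≈ 0.441; P(DDoS attack | latency alert, misconfigured router) ≈ 0.329

Weight on DDoS attack=true, given the evidence: 0.068432 + 0.103488 = 0.171920
Normalizer over all consistent configurations: 0.02·0.52·0.72 + 0.47·0.52·0.28 + 0.61·0.48·0.72 + 0.77·0.48·0.28 = 0.390224
Posterior = 0.171920 / 0.390224 ≈ 0.441

Now condition on the additional information:
Numerator (weight on configurations with DDoS attack): 0.77·0.28 = 0.215600
The normalizing constant is 0.61·0.72 + 0.77·0.28 = 0.654800
Posterior = 0.215600 / 0.654800 ≈ 0.329
Conditioning on misconfigured router lowers the posterior on DDoS attack: the classic explaining-away effect in a common-effect structure.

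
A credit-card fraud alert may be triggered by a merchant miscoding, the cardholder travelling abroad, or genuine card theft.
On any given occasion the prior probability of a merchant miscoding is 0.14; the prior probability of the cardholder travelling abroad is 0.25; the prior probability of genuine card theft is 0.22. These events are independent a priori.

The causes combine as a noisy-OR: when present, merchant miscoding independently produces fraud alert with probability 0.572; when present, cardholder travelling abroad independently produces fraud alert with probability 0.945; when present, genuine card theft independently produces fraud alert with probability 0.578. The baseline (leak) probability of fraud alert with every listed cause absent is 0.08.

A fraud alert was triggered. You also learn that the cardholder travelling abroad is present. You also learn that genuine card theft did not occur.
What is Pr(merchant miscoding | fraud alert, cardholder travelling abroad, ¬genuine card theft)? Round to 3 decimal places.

Pr(merchant miscoding | fraud alert, cardholder travelling abroad, ¬genuine card theft) ≈ 0.144

Under noisy-OR, P(fraud alert | causes) = 1 − (1−0.08)·∏(1−qᵢ) over the active causes.
P(fraud alert | cardholder travelling abroad, ¬genuine card theft) = 0.9494×0.86 + 0.978343×0.14 = 0.816484 + 0.136968 = 0.953452
The merchant miscoding-present share is 0.978343×0.14 = 0.136968.
P(merchant miscoding | fraud alert, cardholder travelling abroad, ¬genuine card theft) = 0.136968 / 0.953452 ≈ 0.144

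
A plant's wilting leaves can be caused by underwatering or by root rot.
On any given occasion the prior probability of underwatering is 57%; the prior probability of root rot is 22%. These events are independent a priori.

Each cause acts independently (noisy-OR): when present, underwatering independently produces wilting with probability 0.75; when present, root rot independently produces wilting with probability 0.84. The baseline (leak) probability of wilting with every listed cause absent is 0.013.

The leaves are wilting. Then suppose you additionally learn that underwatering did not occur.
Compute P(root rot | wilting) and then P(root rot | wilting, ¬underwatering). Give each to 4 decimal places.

P(root rot | wilting) ≈ 0.3710; P(root rot | wilting, ¬underwatering) ≈ 0.9481

Under noisy-OR, P(wilting | causes) = 1 − (1−0.013)·∏(1−qᵢ) over the active causes.
Numerator (weight on configurations with root rot): 0.079661 + 0.120449 = 0.200110
Normalizer over all consistent configurations: 0.013×0.43×0.78 + 0.84208×0.43×0.22 + 0.75325×0.57×0.78 + 0.96052×0.57×0.22 = 0.539365
Posterior = 0.200110 / 0.539365 ≈ 0.3710

Now condition on the additional information:
P(wilting | ¬underwatering) = 0.013*0.78 + 0.84208*0.22 = 0.010140 + 0.185258 = 0.195398
The root rot-present share is 0.84208*0.22 = 0.185258.
So P(root rot | wilting, ¬underwatering) = 0.185258/0.195398 ≈ 0.9481.
With underwatering excluded, root rot must carry more of the explanatory weight for the wilting.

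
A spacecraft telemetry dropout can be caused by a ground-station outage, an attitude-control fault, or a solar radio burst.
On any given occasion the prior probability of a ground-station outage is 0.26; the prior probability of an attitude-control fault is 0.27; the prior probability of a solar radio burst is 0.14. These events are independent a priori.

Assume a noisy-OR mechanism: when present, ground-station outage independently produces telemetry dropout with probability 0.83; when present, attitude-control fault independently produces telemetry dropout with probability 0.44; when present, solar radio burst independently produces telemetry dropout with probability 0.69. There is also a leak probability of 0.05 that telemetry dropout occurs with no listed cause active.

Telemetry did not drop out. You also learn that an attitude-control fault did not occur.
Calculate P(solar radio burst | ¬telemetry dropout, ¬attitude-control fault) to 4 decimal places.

P(solar radio burst | ¬telemetry dropout, ¬attitude-control fault) ≈ 0.0480

Under noisy-OR, P(telemetry dropout | causes) = 1 − (1−0.05)·∏(1−qᵢ) over the active causes.
Enumerate the 4 (ground-station outage, solar radio burst) configurations and weight by the priors:
  P(¬telemetry dropout | ¬attitude-control fault) = 0.95·0.74·0.86 + 0.2945·0.74·0.14 + 0.1615·0.26·0.86 + 0.050065·0.26·0.14
        = 0.604580 + 0.030510 + 0.036111 + 0.001822 = 0.673023
Keeping only the solar radio burst-present terms gives 0.032332, so
  P(solar radio burst | ¬telemetry dropout, ¬attitude-control fault) = 0.032332 / 0.673023 ≈ 0.0480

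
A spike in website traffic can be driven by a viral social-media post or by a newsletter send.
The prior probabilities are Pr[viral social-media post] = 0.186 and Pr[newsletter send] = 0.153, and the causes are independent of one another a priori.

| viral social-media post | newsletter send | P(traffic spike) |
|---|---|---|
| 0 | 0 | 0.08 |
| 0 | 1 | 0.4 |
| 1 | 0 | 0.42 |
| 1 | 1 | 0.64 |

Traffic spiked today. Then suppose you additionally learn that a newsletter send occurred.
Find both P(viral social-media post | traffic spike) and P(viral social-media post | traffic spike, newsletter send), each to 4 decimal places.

Numerator (weight on configurations with viral social-media post): 0.066168 + 0.018213 = 0.084381
Normalizer over all consistent configurations: 0.08·0.814·0.847 + 0.4·0.814·0.153 + 0.42·0.186·0.847 + 0.64·0.186·0.153 = 0.189355
Posterior = 0.084381 / 0.189355 ≈ 0.4456

Now also conditioning on newsletter send=true:
By total probability over both values of viral social-media post:
  P(traffic spike | newsletter send) = 0.4·0.814 + 0.64·0.186
        = 0.325600 + 0.119040 = 0.444640
Configurations with viral social-media post contribute 0.119040, so
  P(viral social-media post | traffic spike, newsletter send) = 0.119040 / 0.444640 ≈ 0.2677
This is intercausal reasoning (explaining away): once newsletter send accounts for the traffic spike, viral social-media post becomes less likely.

P(viral social-media post | traffic spike) ≈ 0.4456; P(viral social-media post | traffic spike, newsletter send) ≈ 0.2677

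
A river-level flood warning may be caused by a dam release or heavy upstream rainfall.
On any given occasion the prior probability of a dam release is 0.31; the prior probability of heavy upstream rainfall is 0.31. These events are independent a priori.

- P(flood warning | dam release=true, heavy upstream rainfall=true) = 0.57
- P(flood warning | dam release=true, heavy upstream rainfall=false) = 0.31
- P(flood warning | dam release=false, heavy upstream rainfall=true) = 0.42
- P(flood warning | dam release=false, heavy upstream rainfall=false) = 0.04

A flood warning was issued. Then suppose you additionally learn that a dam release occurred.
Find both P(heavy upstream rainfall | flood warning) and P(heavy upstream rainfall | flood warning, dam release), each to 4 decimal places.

P(heavy upstream rainfall | flood warning) ≈ 0.6288; P(heavy upstream rainfall | flood warning, dam release) ≈ 0.4524

Numerator (weight on configurations with heavy upstream rainfall): 0.089838 + 0.054777 = 0.144615
Normalizer over all consistent configurations: 0.04*0.69*0.69 + 0.42*0.69*0.31 + 0.31*0.31*0.69 + 0.57*0.31*0.31 = 0.229968
P(heavy upstream rainfall | flood warning) = 0.144615/0.229968 ≈ 0.6288

Now condition on the additional information:
By total probability over both values of heavy upstream rainfall:
  P(flood warning | dam release) = 0.31*0.69 + 0.57*0.31
        = 0.213900 + 0.176700 = 0.390600
Keeping only the heavy upstream rainfall-present terms gives 0.176700, so
  P(heavy upstream rainfall | flood warning, dam release) = 0.176700 / 0.390600 ≈ 0.4524
The drop from 0.6288 to 0.4524 is the explaining-away (discounting) effect.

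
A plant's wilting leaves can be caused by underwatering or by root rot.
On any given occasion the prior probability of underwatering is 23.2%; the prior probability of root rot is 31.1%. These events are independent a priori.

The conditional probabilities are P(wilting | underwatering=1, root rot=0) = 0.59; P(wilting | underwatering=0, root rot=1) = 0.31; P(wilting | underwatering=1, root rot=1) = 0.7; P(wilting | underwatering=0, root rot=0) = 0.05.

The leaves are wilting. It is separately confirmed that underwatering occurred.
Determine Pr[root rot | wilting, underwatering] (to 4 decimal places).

P(wilting | underwatering) = 0.59*0.689 + 0.7*0.311 = 0.406510 + 0.217700 = 0.624210
Of this, 0.217700 comes from 0.7*0.311 (the root rot=true cases).
Hence the posterior is 0.217700/0.624210 ≈ 0.3488.

Pr[root rot | wilting, underwatering] ≈ 0.3488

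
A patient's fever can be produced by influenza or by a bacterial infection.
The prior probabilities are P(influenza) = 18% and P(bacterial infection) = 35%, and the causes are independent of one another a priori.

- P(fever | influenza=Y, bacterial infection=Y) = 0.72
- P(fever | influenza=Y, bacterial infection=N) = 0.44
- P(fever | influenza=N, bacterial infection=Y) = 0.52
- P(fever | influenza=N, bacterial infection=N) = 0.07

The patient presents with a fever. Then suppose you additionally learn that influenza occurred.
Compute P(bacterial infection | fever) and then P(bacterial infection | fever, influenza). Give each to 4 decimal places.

P(bacterial infection | fever) ≈ 0.6867; P(bacterial infection | fever, influenza) ≈ 0.4684

P(fever) = 0.07×0.82×0.65 + 0.52×0.82×0.35 + 0.44×0.18×0.65 + 0.72×0.18×0.35 = 0.037310 + 0.149240 + 0.051480 + 0.045360 = 0.283390
Of this, 0.194600 comes from 0.149240 + 0.045360 (the bacterial infection=true cases).
So P(bacterial infection | fever) = 0.194600/0.283390 ≈ 0.6867.

Now also conditioning on influenza=true:
Sum P(fever|·) weighted by the priors over both values of bacterial infection:
  P(fever | influenza) = 0.44*0.65 + 0.72*0.35
        = 0.286000 + 0.252000 = 0.538000
Configurations with bacterial infection contribute 0.252000, so
  P(bacterial infection | fever, influenza) = 0.252000 / 0.538000 ≈ 0.4684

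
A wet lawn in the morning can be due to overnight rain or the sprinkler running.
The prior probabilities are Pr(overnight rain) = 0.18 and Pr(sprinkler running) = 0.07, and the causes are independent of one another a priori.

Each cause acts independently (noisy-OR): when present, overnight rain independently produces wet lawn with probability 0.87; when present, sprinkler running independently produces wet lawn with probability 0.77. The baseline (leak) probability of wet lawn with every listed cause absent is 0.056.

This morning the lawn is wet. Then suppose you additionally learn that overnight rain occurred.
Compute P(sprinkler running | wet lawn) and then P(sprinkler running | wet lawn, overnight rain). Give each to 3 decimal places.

P(sprinkler running | wet lawn) ≈ 0.232; P(sprinkler running | wet lawn, overnight rain) ≈ 0.077

Under noisy-OR, P(wet lawn | causes) = 1 − (1−0.056)·∏(1−qᵢ) over the active causes.
P(wet lawn) = 0.056·0.82·0.93 + 0.78288·0.82·0.07 + 0.87728·0.18·0.93 + 0.971774·0.18·0.07 = 0.042706 + 0.044937 + 0.146857 + 0.012244 = 0.246744
Of this, 0.057181 comes from 0.044937 + 0.012244 (the sprinkler running=true cases).
So P(sprinkler running | wet lawn) = 0.057181/0.246744 ≈ 0.232.

Now also conditioning on overnight rain=true:
Sum P(wet lawn|·) weighted by the priors over both values of sprinkler running:
  P(wet lawn | overnight rain) = 0.87728×0.93 + 0.971774×0.07
        = 0.815870 + 0.068024 = 0.883894
Configurations with sprinkler running contribute 0.068024, so
  P(sprinkler running | wet lawn, overnight rain) = 0.068024 / 0.883894 ≈ 0.077
This is intercausal reasoning (explaining away): once overnight rain accounts for the wet lawn, sprinkler running becomes less likely.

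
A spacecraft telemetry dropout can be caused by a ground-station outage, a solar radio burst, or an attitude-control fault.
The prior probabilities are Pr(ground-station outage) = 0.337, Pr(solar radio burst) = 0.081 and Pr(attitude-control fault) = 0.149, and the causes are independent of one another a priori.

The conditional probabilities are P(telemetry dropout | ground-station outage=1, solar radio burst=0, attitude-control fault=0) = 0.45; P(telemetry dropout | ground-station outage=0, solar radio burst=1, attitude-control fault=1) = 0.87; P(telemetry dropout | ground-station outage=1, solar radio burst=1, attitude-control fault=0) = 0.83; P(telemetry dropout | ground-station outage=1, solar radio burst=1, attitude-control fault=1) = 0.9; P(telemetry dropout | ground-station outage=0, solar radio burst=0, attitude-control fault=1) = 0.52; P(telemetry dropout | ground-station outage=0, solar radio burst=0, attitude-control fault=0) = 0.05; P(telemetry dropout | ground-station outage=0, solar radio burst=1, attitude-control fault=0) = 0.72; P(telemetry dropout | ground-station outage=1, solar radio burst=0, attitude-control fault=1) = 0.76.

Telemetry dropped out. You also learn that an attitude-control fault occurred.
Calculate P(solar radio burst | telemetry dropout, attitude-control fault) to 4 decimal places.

P(solar radio burst | telemetry dropout, attitude-control fault) ≈ 0.1143

P(telemetry dropout | attitude-control fault) = 0.52·0.663·0.919 + 0.87·0.663·0.081 + 0.76·0.337·0.919 + 0.9·0.337·0.081 = 0.316834 + 0.046722 + 0.235374 + 0.024567 = 0.623497
Of this, 0.071289 comes from 0.046722 + 0.024567 (the solar radio burst=true cases).
P(solar radio burst | telemetry dropout, attitude-control fault) = 0.071289 / 0.623497 ≈ 0.1143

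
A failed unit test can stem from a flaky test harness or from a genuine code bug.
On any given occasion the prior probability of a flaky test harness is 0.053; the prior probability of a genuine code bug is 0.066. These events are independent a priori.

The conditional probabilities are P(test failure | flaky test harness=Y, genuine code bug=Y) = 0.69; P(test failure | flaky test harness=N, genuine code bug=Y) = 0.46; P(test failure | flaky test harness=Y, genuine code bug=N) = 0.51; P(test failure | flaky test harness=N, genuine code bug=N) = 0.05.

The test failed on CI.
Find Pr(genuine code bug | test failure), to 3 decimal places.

Pr(genuine code bug | test failure) ≈ 0.310

Enumerate the 4 (flaky test harness, genuine code bug) configurations and weight by the priors:
  P(test failure) = 0.05×0.947×0.934 + 0.46×0.947×0.066 + 0.51×0.053×0.934 + 0.69×0.053×0.066
        = 0.044225 + 0.028751 + 0.025246 + 0.002414 = 0.100636
The terms with genuine code bug present sum to 0.031165, so
  P(genuine code bug | test failure) = 0.031165 / 0.100636 ≈ 0.310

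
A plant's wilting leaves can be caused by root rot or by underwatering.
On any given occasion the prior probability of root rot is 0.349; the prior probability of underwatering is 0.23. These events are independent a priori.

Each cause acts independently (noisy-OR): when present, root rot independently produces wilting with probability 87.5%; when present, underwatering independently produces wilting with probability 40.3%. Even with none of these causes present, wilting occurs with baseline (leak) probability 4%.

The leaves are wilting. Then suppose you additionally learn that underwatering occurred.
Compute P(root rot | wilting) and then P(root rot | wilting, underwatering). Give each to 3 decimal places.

Under noisy-OR, P(wilting | causes) = 1 − (1−0.04)·∏(1−qᵢ) over the active causes.
Enumerate the 4 (root rot, underwatering) configurations and weight by the priors:
  P(wilting) = 0.04*0.651*0.77 + 0.42688*0.651*0.23 + 0.88*0.349*0.77 + 0.92836*0.349*0.23
        = 0.020051 + 0.063917 + 0.236482 + 0.074519 = 0.394969
Keeping only the root rot-present terms gives 0.311001, so
  P(root rot | wilting) = 0.311001 / 0.394969 ≈ 0.787

Now condition on the additional information:
Numerator (weight on configurations with root rot): 0.92836×0.349 = 0.323998
Denominator P(wilting | underwatering): 0.42688×0.651 + 0.92836×0.349 = 0.601897
Posterior = 0.323998 / 0.601897 ≈ 0.538

P(root rot | wilting) ≈ 0.787; P(root rot | wilting, underwatering) ≈ 0.538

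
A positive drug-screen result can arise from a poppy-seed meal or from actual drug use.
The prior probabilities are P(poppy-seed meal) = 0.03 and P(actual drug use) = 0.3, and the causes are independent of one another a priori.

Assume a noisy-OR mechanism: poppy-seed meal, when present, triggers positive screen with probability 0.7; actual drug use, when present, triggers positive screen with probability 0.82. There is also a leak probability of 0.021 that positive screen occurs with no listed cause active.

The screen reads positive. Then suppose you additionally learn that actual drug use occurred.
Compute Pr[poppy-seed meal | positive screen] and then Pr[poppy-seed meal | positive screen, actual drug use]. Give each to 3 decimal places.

Under noisy-OR, P(positive screen | causes) = 1 − (1−0.021)·∏(1−qᵢ) over the active causes.
Enumerate the 4 (poppy-seed meal, actual drug use) configurations and weight by the priors:
  P(positive screen) = 0.021·0.97·0.7 + 0.82378·0.97·0.3 + 0.7063·0.03·0.7 + 0.947134·0.03·0.3
        = 0.014259 + 0.239720 + 0.014832 + 0.008524 = 0.277335
Configurations with poppy-seed meal contribute 0.023356, so
  P(poppy-seed meal | positive screen) = 0.023356 / 0.277335 ≈ 0.084

Now also conditioning on actual drug use=true:
Enumerate both values of poppy-seed meal and weight by the priors:
  P(positive screen | actual drug use) = 0.82378×0.97 + 0.947134×0.03
        = 0.799067 + 0.028414 = 0.827481
Keeping only the poppy-seed meal-present terms gives 0.028414, so
  P(poppy-seed meal | positive screen, actual drug use) = 0.028414 / 0.827481 ≈ 0.034
— actual drug use explains away the evidence for poppy-seed meal.

Pr[poppy-seed meal | positive screen] ≈ 0.084; Pr[poppy-seed meal | positive screen, actual drug use] ≈ 0.034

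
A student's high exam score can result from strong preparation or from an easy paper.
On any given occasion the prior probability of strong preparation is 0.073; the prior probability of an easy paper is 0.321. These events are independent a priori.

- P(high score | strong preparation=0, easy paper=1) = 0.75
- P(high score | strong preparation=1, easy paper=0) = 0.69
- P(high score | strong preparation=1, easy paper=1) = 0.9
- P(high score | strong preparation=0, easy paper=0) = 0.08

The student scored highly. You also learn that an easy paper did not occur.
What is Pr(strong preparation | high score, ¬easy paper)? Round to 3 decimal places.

Pr(strong preparation | high score, ¬easy paper) ≈ 0.404

Sum P(high score|·) weighted by the priors over both values of strong preparation:
  P(high score | ¬easy paper) = 0.08×0.927 + 0.69×0.073
        = 0.074160 + 0.050370 = 0.124530
Keeping only the strong preparation-present terms gives 0.050370, so
  P(strong preparation | high score, ¬easy paper) = 0.050370 / 0.124530 ≈ 0.404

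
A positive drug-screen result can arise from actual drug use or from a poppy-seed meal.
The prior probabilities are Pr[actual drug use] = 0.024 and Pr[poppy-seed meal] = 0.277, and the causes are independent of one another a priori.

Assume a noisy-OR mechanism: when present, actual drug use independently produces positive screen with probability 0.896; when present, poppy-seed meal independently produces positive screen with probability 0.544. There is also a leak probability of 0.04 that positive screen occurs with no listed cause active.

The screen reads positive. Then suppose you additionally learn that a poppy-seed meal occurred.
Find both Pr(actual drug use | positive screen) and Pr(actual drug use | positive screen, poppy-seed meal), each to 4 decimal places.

Pr(actual drug use | positive screen) ≈ 0.1086; Pr(actual drug use | positive screen, poppy-seed meal) ≈ 0.0401

Under noisy-OR, P(positive screen | causes) = 1 − (1−0.04)·∏(1−qᵢ) over the active causes.
By total probability over the 4 (actual drug use, poppy-seed meal) configurations:
  P(positive screen) = 0.04×0.976×0.723 + 0.56224×0.976×0.277 + 0.90016×0.024×0.723 + 0.954473×0.024×0.277
        = 0.028226 + 0.152003 + 0.015620 + 0.006345 = 0.202194
Keeping only the actual drug use-present terms gives 0.021965, so
  P(actual drug use | positive screen) = 0.021965 / 0.202194 ≈ 0.1086

With the extra evidence:
Numerator (weight on configurations with actual drug use): 0.954473*0.024 = 0.022907
The normalizing constant is 0.56224*0.976 + 0.954473*0.024 = 0.571653
P(actual drug use | positive screen, poppy-seed meal) = 0.022907/0.571653 ≈ 0.0401
This is intercausal reasoning (explaining away): once poppy-seed meal accounts for the positive screen, actual drug use becomes less likely.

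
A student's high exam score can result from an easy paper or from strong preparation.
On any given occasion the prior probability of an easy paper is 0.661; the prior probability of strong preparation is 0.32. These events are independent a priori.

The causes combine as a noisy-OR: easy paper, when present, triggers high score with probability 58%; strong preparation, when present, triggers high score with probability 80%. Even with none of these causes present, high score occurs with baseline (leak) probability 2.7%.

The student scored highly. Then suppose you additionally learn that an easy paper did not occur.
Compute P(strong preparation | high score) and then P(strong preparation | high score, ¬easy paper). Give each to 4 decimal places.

Under noisy-OR, P(high score | causes) = 1 − (1−0.027)·∏(1−qᵢ) over the active causes.
Weight on strong preparation=true, given the evidence: 0.087370 + 0.194232 = 0.281602
The normalizing constant is 0.027*0.339*0.68 + 0.8054*0.339*0.32 + 0.59134*0.661*0.68 + 0.918268*0.661*0.32 = 0.553622
P(strong preparation | high score) = 0.281602/0.553622 ≈ 0.5087

Now condition on the additional information:
Numerator (weight on configurations with strong preparation): 0.8054·0.32 = 0.257728
The normalizing constant is 0.027·0.68 + 0.8054·0.32 = 0.276088
P(strong preparation | high score, ¬easy paper) = 0.257728/0.276088 ≈ 0.9335
Ruling out easy paper raises the posterior on strong preparation — the flip side of explaining away.

P(strong preparation | high score) ≈ 0.5087; P(strong preparation | high score, ¬easy paper) ≈ 0.9335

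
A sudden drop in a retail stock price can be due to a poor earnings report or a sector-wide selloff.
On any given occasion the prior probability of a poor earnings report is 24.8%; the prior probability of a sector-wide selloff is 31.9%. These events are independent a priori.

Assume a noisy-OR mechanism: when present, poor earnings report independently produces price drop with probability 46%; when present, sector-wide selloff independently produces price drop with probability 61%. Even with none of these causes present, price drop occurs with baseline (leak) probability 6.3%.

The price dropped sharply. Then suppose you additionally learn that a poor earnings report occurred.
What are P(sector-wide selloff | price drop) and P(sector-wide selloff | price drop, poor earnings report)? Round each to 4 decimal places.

P(sector-wide selloff | price drop) ≈ 0.6509; P(sector-wide selloff | price drop, poor earnings report) ≈ 0.4322

Under noisy-OR, P(price drop | causes) = 1 − (1−0.063)·∏(1−qᵢ) over the active causes.
By total probability over the 4 (poor earnings report, sector-wide selloff) configurations:
  P(price drop) = 0.063*0.752*0.681 + 0.63457*0.752*0.319 + 0.49402*0.248*0.681 + 0.802668*0.248*0.319
        = 0.032263 + 0.152226 + 0.083434 + 0.063501 = 0.331424
Keeping only the sector-wide selloff-present terms gives 0.215727, so
  P(sector-wide selloff | price drop) = 0.215727 / 0.331424 ≈ 0.6509

Now condition on the additional information:
For the numerator, keep only sector-wide selloff=true terms: 0.802668×0.319 = 0.256051
Normalizer over all consistent configurations: 0.49402×0.681 + 0.802668×0.319 = 0.592479
Posterior = 0.256051 / 0.592479 ≈ 0.4322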